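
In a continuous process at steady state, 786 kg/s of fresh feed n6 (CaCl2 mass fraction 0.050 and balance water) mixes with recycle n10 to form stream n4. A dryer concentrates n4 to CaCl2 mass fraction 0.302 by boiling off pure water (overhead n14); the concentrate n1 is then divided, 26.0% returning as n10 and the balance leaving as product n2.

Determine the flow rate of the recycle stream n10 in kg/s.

Overall CaCl2 balance (none leaves overhead): CaCl2 in fresh feed = CaCl2 in product, i.e. 786×0.050 = (1−0.260)·n1·0.302.
n1 = 39.3/(0.302×0.740) = 175.85 kg/s.
Recycle n10 = 0.260×175.85 = 45.722 kg/s.

45.72 kg/s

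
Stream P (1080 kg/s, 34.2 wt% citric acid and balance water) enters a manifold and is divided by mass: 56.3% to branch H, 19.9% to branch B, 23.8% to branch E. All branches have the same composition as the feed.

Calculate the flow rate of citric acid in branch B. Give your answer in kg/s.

Branch B total = 0.199×1080 = 214.92 kg/s.
citric acid in B = 0.342×214.92 = 73.503 kg/s.

73.5 kg/s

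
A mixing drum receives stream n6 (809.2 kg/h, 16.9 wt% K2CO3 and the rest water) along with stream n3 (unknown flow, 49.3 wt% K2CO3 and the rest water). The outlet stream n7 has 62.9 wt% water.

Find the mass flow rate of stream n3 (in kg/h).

1340 kg/h

Let n3 be the unknown flow. Total out = 809.2 + n3.
water balance: 672.45 + 0.507·n3 = 0.629·(809.2 + n3)
(0.507 − 0.629)·n3 = 0.629×809.2 − 672.45 = -163.46
n3 = -163.46 / -0.122 = 1339.8 kg/h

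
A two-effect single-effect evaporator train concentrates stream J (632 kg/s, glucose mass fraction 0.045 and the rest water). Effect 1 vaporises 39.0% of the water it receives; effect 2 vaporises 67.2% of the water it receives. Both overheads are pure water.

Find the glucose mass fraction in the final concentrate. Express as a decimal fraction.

water in feed = 632×0.955 = 603.56 kg/s.
After stage 1: water left = (1−0.390)×603.56 = 368.17; stream total = 396.61 kg/s.
After stage 2: water left = (1−0.672)×368.17 = 120.76; final concentrate = 149.2 kg/s.
glucose fraction = 28.44/149.2 = 0.191.

0.191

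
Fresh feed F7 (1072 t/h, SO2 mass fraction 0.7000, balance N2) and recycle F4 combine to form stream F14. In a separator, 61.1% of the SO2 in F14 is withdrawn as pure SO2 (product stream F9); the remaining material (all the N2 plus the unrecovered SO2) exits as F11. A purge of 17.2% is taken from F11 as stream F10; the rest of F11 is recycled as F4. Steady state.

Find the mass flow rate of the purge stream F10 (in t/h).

395.7 t/h

N2 enters only via F7 and leaves only via the purge: 1072×0.300 = 0.172×(N2 in F11), and the separator passes all N2, so N2 in F14 = N2 in F11 = 1869.8 t/h.
SO2 in F14: m_A = 1072×0.700 + (1−0.172)·(1−0.611)·m_A, so m_A = 750.4/0.6779 = 1106.9 t/h.
F11 = (1−0.611)×1106.9 + 1869.8 = 2300.4 t/h.
Purge F10 = 0.172×2300.4 = 395.66 t/h.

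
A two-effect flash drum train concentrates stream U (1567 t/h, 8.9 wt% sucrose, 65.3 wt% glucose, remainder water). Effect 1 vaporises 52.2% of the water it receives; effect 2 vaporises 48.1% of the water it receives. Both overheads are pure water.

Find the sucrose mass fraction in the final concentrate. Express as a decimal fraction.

0.110

water in feed = 1567×0.258 = 404.29 t/h.
After stage 1: water left = (1−0.522)×404.29 = 193.25; stream total = 1356 t/h.
After stage 2: water left = (1−0.481)×193.25 = 100.3; final concentrate = 1263 t/h.
sucrose fraction = 139.46/1263 = 0.110.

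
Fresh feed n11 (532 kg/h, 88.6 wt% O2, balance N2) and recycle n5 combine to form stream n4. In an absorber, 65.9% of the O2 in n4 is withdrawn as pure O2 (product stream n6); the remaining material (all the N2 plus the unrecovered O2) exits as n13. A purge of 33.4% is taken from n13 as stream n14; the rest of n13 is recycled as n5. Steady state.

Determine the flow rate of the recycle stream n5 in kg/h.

259.4 kg/h

N2 enters only via n11 and leaves only via the purge: 532×0.114 = 0.334×(N2 in n13), and the absorber passes all N2, so N2 in n4 = N2 in n13 = 181.58 kg/h.
O2 in n4: m_A = 532×0.886 + (1−0.334)·(1−0.659)·m_A, so m_A = 471.35/0.7729 = 609.85 kg/h.
n13 = (1−0.659)×609.85 + 181.58 = 389.54 kg/h.
Recycle n5 = (1−0.334)×389.54 = 259.43 kg/h.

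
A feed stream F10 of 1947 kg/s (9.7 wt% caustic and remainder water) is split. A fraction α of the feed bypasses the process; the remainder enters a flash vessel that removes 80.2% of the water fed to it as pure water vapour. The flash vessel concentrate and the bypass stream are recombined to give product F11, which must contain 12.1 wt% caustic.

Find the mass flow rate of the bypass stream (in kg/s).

1414 kg/s

All 1947×0.097 = 188.86 kg/s of caustic reaches F11, so F11 = 188.86/0.121 = 1560.8 kg/s and vapour = 386.18 kg/s.
The evaporator receives (1−α)·1947 of feed at 0.903 water and removes 0.802 of that water:
0.802×0.903×(1−α)×1947 = 386.18
(1−α) = 386.18/1410 = 0.2739;  α = 0.7261.
Bypass flow = 0.7261×1947 = 1413.8 kg/s.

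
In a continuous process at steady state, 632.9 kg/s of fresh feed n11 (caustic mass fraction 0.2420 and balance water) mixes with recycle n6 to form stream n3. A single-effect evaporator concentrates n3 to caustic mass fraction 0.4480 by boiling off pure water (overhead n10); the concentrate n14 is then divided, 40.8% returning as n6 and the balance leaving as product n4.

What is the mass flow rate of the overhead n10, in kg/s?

Overall caustic balance (none leaves overhead): caustic in fresh feed = caustic in product, i.e. 632.9×0.242 = (1−0.408)·n14·0.448.
n14 = 153.16/(0.448×0.592) = 577.5 kg/s.
Recycle n6 = 0.408×577.5 = 235.62 kg/s.
Combined feed n3 = 632.9 + 235.62 = 868.52 kg/s.
Overhead n10 = n3 − n14 = 868.52 − 577.5 = 291.02 kg/s.

291 kg/s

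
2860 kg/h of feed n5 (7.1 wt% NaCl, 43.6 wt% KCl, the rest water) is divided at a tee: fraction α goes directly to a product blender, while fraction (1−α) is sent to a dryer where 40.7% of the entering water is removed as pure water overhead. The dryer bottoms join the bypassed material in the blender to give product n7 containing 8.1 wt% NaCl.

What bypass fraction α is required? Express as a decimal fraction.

0.385

All 2860×0.071 = 203.06 kg/h of NaCl reaches n7, so n7 = 203.06/0.081 = 2506.9 kg/h and vapour = 353.09 kg/h.
The evaporator receives (1−α)·2860 of feed at 0.493 water and removes 0.407 of that water:
0.407×0.493×(1−α)×2860 = 353.09
(1−α) = 353.09/573.86 = 0.6153;  α = 0.3847.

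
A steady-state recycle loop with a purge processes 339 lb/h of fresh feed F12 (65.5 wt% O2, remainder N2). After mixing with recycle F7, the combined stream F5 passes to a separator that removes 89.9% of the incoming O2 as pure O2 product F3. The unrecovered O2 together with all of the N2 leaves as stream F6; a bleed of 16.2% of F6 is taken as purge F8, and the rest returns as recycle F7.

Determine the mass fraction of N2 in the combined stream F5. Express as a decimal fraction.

N2 enters only via F12 and leaves only via the purge: 339×0.345 = 0.162×(N2 in F6), and the separator passes all N2, so N2 in F5 = N2 in F6 = 721.94 lb/h.
O2 in F5: m_A = 339×0.655 + (1−0.162)·(1−0.899)·m_A, so m_A = 222.05/0.9154 = 242.58 lb/h.
F5 = 242.58 + 721.94 = 964.52 lb/h.
N2 fraction in F5 = 721.94/964.52 = 0.749.

0.749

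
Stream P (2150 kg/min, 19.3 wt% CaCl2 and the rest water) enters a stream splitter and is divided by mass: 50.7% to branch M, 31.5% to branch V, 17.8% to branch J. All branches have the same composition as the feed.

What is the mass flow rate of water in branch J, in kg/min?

308.8 kg/min

Branch J total = 0.178×2150 = 382.7 kg/min.
water in J = 0.807×382.7 = 308.84 kg/min.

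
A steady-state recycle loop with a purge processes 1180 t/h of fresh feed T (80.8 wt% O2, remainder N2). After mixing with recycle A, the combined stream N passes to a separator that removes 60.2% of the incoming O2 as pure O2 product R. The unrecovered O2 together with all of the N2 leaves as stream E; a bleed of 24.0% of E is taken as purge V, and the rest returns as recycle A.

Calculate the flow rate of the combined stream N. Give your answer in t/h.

2311 t/h

N2 enters only via T and leaves only via the purge: 1180×0.192 = 0.240×(N2 in E), and the separator passes all N2, so N2 in N = N2 in E = 944 t/h.
O2 in N: m_A = 1180×0.808 + (1−0.240)·(1−0.602)·m_A, so m_A = 953.44/0.6975 = 1366.9 t/h.
N = 1366.9 + 944 = 2310.9 t/h.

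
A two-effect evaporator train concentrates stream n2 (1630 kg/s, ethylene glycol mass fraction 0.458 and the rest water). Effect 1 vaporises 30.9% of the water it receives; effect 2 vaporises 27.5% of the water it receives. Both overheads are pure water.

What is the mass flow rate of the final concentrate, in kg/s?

water in feed = 1630×0.542 = 883.46 kg/s.
After stage 1: water left = (1−0.309)×883.46 = 610.47; stream total = 1357 kg/s.
After stage 2: water left = (1−0.275)×610.47 = 442.59; final concentrate = 1189.1 kg/s.

1189 kg/s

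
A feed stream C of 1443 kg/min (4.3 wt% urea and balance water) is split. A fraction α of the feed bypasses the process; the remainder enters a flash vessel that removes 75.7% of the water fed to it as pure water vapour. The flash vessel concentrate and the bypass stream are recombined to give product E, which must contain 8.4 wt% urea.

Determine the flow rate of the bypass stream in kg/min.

All 1443×0.043 = 62.049 kg/min of urea reaches E, so E = 62.049/0.084 = 738.68 kg/min and vapour = 704.32 kg/min.
The evaporator receives (1−α)·1443 of feed at 0.957 water and removes 0.757 of that water:
0.757×0.957×(1−α)×1443 = 704.32
(1−α) = 704.32/1045.4 = 0.6737;  α = 0.3263.
Bypass flow = 0.3263×1443 = 470.78 kg/min.

470.8 kg/min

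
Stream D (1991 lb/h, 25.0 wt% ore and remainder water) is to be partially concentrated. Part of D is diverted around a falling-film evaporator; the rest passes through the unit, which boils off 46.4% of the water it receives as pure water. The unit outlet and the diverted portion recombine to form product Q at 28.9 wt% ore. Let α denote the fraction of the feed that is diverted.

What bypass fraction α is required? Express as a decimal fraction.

0.612

All 1991×0.250 = 497.75 lb/h of ore reaches Q, so Q = 497.75/0.289 = 1722.3 lb/h and vapour = 268.68 lb/h.
The evaporator receives (1−α)·1991 of feed at 0.750 water and removes 0.464 of that water:
0.464×0.750×(1−α)×1991 = 268.68
(1−α) = 268.68/692.87 = 0.3878;  α = 0.6122.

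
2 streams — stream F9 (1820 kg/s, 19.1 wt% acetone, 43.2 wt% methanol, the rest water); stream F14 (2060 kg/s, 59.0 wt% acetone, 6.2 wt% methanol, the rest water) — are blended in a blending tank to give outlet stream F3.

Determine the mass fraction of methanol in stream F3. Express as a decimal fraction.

0.236

Total flow out = 1820 + 2060 = 3880 kg/s.
methanol in = 1820×0.432 + 2060×0.062 = 913.96 kg/s.
methanol mass fraction in F3 = 913.96/3880 = 0.236.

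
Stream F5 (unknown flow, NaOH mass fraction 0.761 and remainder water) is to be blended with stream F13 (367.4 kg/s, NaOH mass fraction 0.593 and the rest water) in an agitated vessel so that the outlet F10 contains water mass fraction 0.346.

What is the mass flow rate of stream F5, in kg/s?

209.5 kg/s

Let F5 be the unknown flow. Total out = 367.4 + F5.
water balance: 149.53 + 0.239·F5 = 0.346·(367.4 + F5)
(0.239 − 0.346)·F5 = 0.346×367.4 − 149.53 = -22.411
F5 = -22.411 / -0.107 = 209.45 kg/s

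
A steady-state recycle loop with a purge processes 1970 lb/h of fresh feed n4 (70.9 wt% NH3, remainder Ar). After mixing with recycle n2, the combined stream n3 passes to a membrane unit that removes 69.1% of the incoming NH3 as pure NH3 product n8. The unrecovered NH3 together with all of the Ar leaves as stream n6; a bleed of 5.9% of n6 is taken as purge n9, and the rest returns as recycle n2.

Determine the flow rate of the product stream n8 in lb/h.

1361 lb/h

NH3 in n3: m_A = 1970×0.709 + (1−0.059)·(1−0.691)·m_A, so m_A = 1396.7/0.7092 = 1969.4 lb/h.
Product n8 = 0.691×1969.4 = 1360.8 lb/h.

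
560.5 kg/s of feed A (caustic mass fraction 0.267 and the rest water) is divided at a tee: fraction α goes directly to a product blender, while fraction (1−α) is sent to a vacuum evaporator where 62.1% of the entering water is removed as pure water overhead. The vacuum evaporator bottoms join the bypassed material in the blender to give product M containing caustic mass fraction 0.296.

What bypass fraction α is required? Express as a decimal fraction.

All 560.5×0.267 = 149.65 kg/s of caustic reaches M, so M = 149.65/0.296 = 505.59 kg/s and vapour = 54.914 kg/s.
The evaporator receives (1−α)·560.5 of feed at 0.733 water and removes 0.621 of that water:
0.621×0.733×(1−α)×560.5 = 54.914
(1−α) = 54.914/255.14 = 0.2152;  α = 0.7848.

0.785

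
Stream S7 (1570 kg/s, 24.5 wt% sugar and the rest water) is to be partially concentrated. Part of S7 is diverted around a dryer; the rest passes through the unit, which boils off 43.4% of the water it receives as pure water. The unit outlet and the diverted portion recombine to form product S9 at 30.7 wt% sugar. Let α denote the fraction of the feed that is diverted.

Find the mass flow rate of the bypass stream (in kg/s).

All 1570×0.245 = 384.65 kg/s of sugar reaches S9, so S9 = 384.65/0.307 = 1252.9 kg/s and vapour = 317.07 kg/s.
The evaporator receives (1−α)·1570 of feed at 0.755 water and removes 0.434 of that water:
0.434×0.755×(1−α)×1570 = 317.07
(1−α) = 317.07/514.44 = 0.6163;  α = 0.3837.
Bypass flow = 0.3837×1570 = 602.35 kg/s.

602.4 kg/s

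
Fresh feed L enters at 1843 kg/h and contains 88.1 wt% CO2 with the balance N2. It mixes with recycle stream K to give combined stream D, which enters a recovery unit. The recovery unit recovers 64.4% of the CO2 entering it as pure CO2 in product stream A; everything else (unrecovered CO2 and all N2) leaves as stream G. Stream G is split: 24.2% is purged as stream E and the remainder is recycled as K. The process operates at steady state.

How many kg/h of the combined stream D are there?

3130 kg/h

N2 enters only via L and leaves only via the purge: 1843×0.119 = 0.242×(N2 in G), and the recovery unit passes all N2, so N2 in D = N2 in G = 906.27 kg/h.
CO2 in D: m_A = 1843×0.881 + (1−0.242)·(1−0.644)·m_A, so m_A = 1623.7/0.7302 = 2223.8 kg/h.
D = 2223.8 + 906.27 = 3130 kg/h.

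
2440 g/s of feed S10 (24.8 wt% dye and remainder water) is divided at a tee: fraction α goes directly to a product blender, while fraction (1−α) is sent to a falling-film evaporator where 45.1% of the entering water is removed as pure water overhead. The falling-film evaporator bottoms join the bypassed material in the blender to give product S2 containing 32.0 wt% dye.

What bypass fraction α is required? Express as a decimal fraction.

All 2440×0.248 = 605.12 g/s of dye reaches S2, so S2 = 605.12/0.320 = 1891 g/s and vapour = 549 g/s.
The evaporator receives (1−α)·2440 of feed at 0.752 water and removes 0.451 of that water:
0.451×0.752×(1−α)×2440 = 549
(1−α) = 549/827.53 = 0.6634;  α = 0.3366.

0.337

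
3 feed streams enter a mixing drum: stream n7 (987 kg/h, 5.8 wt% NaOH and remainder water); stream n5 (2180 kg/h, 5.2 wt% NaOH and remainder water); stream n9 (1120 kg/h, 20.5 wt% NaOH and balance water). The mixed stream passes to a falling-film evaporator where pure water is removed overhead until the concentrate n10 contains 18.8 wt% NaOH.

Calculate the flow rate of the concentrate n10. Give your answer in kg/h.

2129 kg/h

NaOH entering = 987×0.058 + 2180×0.052 + 1120×0.205 = 400.21 kg/h.
All NaOH reports to n10, so n10 = 400.21/0.188 = 2128.8 kg/h.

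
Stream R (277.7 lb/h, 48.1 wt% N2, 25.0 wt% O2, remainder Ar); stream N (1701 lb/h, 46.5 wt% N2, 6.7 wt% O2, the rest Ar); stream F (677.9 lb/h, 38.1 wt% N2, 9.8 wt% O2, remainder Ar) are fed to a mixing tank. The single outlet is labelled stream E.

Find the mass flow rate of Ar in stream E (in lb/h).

Ar out = Ar in = 277.7×0.269 + 1701×0.468 + 677.9×0.521 = 1224 lb/h.

1224 lb/h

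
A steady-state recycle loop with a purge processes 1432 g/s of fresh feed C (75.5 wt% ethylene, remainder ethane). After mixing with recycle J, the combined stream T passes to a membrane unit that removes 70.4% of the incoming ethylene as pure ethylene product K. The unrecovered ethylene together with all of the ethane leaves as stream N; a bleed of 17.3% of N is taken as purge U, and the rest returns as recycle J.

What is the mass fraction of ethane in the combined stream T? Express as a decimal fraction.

ethane enters only via C and leaves only via the purge: 1432×0.245 = 0.173×(ethane in N), and the membrane unit passes all ethane, so ethane in T = ethane in N = 2028 g/s.
ethylene in T: m_A = 1432×0.755 + (1−0.173)·(1−0.704)·m_A, so m_A = 1081.2/0.7552 = 1431.6 g/s.
T = 1431.6 + 2028 = 3459.6 g/s.
ethane fraction in T = 2028/3459.6 = 0.586.

0.586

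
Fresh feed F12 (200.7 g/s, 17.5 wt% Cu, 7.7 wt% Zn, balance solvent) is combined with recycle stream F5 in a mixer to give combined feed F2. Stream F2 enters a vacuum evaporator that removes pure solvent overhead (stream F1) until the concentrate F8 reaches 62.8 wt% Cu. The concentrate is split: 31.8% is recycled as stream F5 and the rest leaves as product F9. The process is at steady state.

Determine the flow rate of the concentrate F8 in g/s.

82.01 g/s

Overall Cu balance (none leaves overhead): Cu in fresh feed = Cu in product, i.e. 200.7×0.175 = (1−0.318)·F8·0.628.
F8 = 35.122/(0.628×0.682) = 82.005 g/s.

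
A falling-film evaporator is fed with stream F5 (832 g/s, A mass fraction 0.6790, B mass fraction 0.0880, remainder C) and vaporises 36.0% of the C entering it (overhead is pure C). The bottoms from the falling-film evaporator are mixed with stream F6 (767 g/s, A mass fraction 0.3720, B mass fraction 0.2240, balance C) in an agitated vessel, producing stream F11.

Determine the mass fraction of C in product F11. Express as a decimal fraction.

0.2838

Vapour removed = 0.360×0.233×832 = 69.788 g/s; concentrate = 762.21 g/s.
C reaching the mixer = 124.07 (from concentrate) + 767×0.404 = 433.94 g/s.
Product flow = 762.21 + 767 = 1529.2 g/s; C fraction = 0.2838.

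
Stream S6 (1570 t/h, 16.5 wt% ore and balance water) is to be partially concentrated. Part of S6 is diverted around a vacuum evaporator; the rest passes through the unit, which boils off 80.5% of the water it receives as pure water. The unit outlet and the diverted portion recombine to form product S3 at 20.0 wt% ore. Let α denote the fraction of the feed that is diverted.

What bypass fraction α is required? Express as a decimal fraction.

All 1570×0.165 = 259.05 t/h of ore reaches S3, so S3 = 259.05/0.200 = 1295.2 t/h and vapour = 274.75 t/h.
The evaporator receives (1−α)·1570 of feed at 0.835 water and removes 0.805 of that water:
0.805×0.835×(1−α)×1570 = 274.75
(1−α) = 274.75/1055.3 = 0.2603;  α = 0.7397.

0.740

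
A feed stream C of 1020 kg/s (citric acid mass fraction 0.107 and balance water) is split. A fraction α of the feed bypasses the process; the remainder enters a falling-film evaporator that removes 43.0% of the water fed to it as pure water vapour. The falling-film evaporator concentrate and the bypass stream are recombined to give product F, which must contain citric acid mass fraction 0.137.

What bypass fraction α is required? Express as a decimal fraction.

All 1020×0.107 = 109.14 kg/s of citric acid reaches F, so F = 109.14/0.137 = 796.64 kg/s and vapour = 223.36 kg/s.
The evaporator receives (1−α)·1020 of feed at 0.893 water and removes 0.430 of that water:
0.430×0.893×(1−α)×1020 = 223.36
(1−α) = 223.36/391.67 = 0.5703;  α = 0.4297.

0.430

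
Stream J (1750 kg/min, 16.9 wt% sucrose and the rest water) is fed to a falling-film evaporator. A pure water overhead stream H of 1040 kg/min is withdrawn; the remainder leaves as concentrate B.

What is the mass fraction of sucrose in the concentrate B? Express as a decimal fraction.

sucrose is not removed: 1750×0.169 = 295.75 kg/min of sucrose enters B.
Concentrate = 1750 − 1040 = 710 kg/min.
Mass fraction = 295.75/710 = 0.4165.

0.4165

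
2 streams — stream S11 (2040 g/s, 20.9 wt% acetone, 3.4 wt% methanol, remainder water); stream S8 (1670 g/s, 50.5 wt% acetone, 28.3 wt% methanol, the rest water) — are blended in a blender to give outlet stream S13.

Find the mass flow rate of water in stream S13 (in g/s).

water out = water in = 2040×0.757 + 1670×0.212 = 1898.3 g/s.

1898 g/s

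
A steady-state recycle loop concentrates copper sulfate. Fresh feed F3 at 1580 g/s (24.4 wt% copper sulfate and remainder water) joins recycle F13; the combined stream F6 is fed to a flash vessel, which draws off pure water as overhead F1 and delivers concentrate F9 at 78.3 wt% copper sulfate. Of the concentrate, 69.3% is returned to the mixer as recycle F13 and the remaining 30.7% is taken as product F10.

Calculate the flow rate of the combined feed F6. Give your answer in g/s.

Overall copper sulfate balance (none leaves overhead): copper sulfate in fresh feed = copper sulfate in product, i.e. 1580×0.244 = (1−0.693)·F9·0.783.
F9 = 385.52/(0.783×0.307) = 1603.8 g/s.
Recycle F13 = 0.693×1603.8 = 1111.4 g/s.
Combined feed F6 = 1580 + 1111.4 = 2691.4 g/s.

2691 g/s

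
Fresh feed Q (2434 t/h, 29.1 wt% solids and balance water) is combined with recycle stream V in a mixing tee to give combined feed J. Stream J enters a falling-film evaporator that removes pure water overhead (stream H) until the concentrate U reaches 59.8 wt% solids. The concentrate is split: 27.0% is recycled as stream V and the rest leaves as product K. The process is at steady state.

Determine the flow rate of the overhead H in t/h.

1250 t/h

Overall solids balance (none leaves overhead): solids in fresh feed = solids in product, i.e. 2434×0.291 = (1−0.270)·U·0.598.
U = 708.29/(0.598×0.730) = 1622.5 t/h.
Recycle V = 0.270×1622.5 = 438.08 t/h.
Combined feed J = 2434 + 438.08 = 2872.1 t/h.
Overhead H = J − U = 2872.1 − 1622.5 = 1249.6 t/h.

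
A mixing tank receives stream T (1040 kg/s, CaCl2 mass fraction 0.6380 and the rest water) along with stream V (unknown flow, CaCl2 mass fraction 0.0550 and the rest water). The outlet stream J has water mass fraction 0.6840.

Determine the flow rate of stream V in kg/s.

Let V be the unknown flow. Total out = 1040 + V.
water balance: 376.48 + 0.945·V = 0.684·(1040 + V)
(0.945 − 0.684)·V = 0.684×1040 − 376.48 = 334.88
V = 334.88 / 0.261 = 1283.1 kg/s

1283 kg/s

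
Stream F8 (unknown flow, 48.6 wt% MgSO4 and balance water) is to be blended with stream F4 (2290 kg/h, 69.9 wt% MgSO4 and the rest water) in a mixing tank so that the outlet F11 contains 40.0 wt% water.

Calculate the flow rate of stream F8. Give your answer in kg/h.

1989 kg/h

Let F8 be the unknown flow. Total out = 2290 + F8.
water balance: 689.29 + 0.514·F8 = 0.400·(2290 + F8)
(0.514 − 0.400)·F8 = 0.400×2290 − 689.29 = 226.71
F8 = 226.71 / 0.114 = 1988.7 kg/h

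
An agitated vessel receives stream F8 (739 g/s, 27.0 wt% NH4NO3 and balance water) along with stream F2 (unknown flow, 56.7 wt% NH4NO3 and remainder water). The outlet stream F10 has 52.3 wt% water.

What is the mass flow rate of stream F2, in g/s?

1700 g/s

Let F2 be the unknown flow. Total out = 739 + F2.
water balance: 539.47 + 0.433·F2 = 0.523·(739 + F2)
(0.433 − 0.523)·F2 = 0.523×739 − 539.47 = -152.97
F2 = -152.97 / -0.090 = 1699.7 g/s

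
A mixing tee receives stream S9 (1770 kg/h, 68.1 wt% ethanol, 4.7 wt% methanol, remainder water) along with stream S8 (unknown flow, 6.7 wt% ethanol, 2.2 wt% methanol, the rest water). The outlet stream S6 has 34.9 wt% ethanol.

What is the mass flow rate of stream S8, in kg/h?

2084 kg/h

Let S8 be the unknown flow. Total out = 1770 + S8.
ethanol balance: 1205.4 + 0.067·S8 = 0.349·(1770 + S8)
(0.067 − 0.349)·S8 = 0.349×1770 − 1205.4 = -587.64
S8 = -587.64 / -0.282 = 2083.8 kg/h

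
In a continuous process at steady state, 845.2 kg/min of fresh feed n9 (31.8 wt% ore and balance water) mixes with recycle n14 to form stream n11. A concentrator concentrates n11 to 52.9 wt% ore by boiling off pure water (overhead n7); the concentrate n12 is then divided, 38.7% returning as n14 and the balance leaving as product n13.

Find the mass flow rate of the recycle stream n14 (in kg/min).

320.8 kg/min

Overall ore balance (none leaves overhead): ore in fresh feed = ore in product, i.e. 845.2×0.318 = (1−0.387)·n12·0.529.
n12 = 268.77/(0.529×0.613) = 828.84 kg/min.
Recycle n14 = 0.387×828.84 = 320.76 kg/min.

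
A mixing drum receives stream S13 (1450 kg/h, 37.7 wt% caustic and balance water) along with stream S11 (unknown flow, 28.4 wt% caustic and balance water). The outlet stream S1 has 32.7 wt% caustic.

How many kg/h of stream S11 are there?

Let S11 be the unknown flow. Total out = 1450 + S11.
caustic balance: 546.65 + 0.284·S11 = 0.327·(1450 + S11)
(0.284 − 0.327)·S11 = 0.327×1450 − 546.65 = -72.5
S11 = -72.5 / -0.043 = 1686 kg/h

1686 kg/h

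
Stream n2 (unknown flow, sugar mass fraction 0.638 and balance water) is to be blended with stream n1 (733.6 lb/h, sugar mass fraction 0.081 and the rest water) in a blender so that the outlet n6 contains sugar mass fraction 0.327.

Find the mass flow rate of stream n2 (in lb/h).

Let n2 be the unknown flow. Total out = 733.6 + n2.
sugar balance: 59.422 + 0.638·n2 = 0.327·(733.6 + n2)
(0.638 − 0.327)·n2 = 0.327×733.6 − 59.422 = 180.47
n2 = 180.47 / 0.311 = 580.28 lb/h

580.3 lb/h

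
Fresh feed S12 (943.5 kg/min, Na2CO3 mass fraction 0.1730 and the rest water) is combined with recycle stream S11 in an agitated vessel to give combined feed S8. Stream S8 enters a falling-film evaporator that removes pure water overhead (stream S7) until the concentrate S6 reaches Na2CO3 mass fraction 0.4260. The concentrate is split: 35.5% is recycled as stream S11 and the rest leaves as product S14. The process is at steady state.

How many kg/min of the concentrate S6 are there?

594 kg/min

Overall Na2CO3 balance (none leaves overhead): Na2CO3 in fresh feed = Na2CO3 in product, i.e. 943.5×0.173 = (1−0.355)·S6·0.426.
S6 = 163.23/(0.426×0.645) = 594.04 kg/min.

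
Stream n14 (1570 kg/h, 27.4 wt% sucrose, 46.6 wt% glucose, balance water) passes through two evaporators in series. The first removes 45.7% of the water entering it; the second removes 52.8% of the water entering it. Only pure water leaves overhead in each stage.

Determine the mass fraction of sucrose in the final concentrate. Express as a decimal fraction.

water in feed = 1570×0.260 = 408.2 kg/h.
After stage 1: water left = (1−0.457)×408.2 = 221.65; stream total = 1383.5 kg/h.
After stage 2: water left = (1−0.528)×221.65 = 104.62; final concentrate = 1266.4 kg/h.
sucrose fraction = 430.18/1266.4 = 0.340.

0.340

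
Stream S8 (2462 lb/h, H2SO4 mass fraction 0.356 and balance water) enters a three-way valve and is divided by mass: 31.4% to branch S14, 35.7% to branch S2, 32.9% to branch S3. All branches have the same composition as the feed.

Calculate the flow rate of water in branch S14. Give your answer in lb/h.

497.9 lb/h

Branch S14 total = 0.314×2462 = 773.07 lb/h.
water in S14 = 0.644×773.07 = 497.86 lb/h.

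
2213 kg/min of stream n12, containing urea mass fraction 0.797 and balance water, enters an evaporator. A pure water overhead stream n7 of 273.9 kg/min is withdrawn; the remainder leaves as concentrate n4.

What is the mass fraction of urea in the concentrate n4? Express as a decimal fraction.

0.910

urea is not removed: 2213×0.797 = 1763.8 kg/min of urea enters n4.
Concentrate = 2213 − 273.9 = 1939.1 kg/min.
Mass fraction = 1763.8/1939.1 = 0.910.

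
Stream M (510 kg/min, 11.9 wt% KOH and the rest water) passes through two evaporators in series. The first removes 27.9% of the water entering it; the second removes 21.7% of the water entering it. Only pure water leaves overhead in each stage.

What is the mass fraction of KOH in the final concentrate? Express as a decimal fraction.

0.1931

water in feed = 510×0.881 = 449.31 kg/min.
After stage 1: water left = (1−0.279)×449.31 = 323.95; stream total = 384.64 kg/min.
After stage 2: water left = (1−0.217)×323.95 = 253.65; final concentrate = 314.34 kg/min.
KOH fraction = 60.69/314.34 = 0.1931.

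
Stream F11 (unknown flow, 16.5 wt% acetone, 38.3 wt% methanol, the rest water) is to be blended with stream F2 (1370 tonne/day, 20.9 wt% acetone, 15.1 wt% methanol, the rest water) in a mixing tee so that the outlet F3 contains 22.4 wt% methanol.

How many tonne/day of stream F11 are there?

Let F11 be the unknown flow. Total out = 1370 + F11.
methanol balance: 206.87 + 0.383·F11 = 0.224·(1370 + F11)
(0.383 − 0.224)·F11 = 0.224×1370 − 206.87 = 100.01
F11 = 100.01 / 0.159 = 628.99 tonne/day

629 tonne/day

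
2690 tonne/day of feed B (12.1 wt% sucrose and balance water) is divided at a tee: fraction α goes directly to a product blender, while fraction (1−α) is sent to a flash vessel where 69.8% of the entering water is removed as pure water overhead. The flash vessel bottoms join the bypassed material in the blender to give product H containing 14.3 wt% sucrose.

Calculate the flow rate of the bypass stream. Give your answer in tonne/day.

All 2690×0.121 = 325.49 tonne/day of sucrose reaches H, so H = 325.49/0.143 = 2276.2 tonne/day and vapour = 413.85 tonne/day.
The evaporator receives (1−α)·2690 of feed at 0.879 water and removes 0.698 of that water:
0.698×0.879×(1−α)×2690 = 413.85
(1−α) = 413.85/1650.4 = 0.2508;  α = 0.7492.
Bypass flow = 0.7492×2690 = 2015.5 tonne/day.

2015 tonne/day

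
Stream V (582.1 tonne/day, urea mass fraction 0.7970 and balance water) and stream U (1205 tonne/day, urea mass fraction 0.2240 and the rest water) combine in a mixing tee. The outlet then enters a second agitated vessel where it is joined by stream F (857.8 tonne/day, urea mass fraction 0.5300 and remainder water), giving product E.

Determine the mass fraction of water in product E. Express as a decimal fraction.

Overall, product flow = 2644.9 tonne/day.
water in = 582.1×0.203 + 1205×0.776 + 857.8×0.470 = 1456.4 tonne/day.
water fraction in E = 0.5506.

0.5506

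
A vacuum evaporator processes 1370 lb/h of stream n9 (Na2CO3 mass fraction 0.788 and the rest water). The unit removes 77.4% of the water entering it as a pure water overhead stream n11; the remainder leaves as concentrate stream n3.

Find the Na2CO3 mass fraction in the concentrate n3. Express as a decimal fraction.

0.943

Na2CO3 is not removed: 1370×0.788 = 1079.6 lb/h of Na2CO3 enters n3.
water entering = 1370×0.212 = 290.44 lb/h; overhead removed = 0.774×290.44 = 224.8 lb/h.
Concentrate = 1370 − 224.8 = 1145.2 lb/h.
Mass fraction = 1079.6/1145.2 = 0.943.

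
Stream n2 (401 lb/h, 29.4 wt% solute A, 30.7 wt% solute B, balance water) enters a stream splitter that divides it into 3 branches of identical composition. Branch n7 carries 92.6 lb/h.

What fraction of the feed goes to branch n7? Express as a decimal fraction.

0.231

Fraction to n7 = 92.6/401 = 0.2309.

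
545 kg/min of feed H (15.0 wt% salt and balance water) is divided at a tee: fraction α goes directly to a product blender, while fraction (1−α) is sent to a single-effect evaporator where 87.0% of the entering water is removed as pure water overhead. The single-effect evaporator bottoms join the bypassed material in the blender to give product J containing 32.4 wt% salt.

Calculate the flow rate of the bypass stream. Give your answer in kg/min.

149.2 kg/min

All 545×0.150 = 81.75 kg/min of salt reaches J, so J = 81.75/0.324 = 252.31 kg/min and vapour = 292.69 kg/min.
The evaporator receives (1−α)·545 of feed at 0.850 water and removes 0.870 of that water:
0.870×0.850×(1−α)×545 = 292.69
(1−α) = 292.69/403.03 = 0.7262;  α = 0.2738.
Bypass flow = 0.2738×545 = 149.21 kg/min.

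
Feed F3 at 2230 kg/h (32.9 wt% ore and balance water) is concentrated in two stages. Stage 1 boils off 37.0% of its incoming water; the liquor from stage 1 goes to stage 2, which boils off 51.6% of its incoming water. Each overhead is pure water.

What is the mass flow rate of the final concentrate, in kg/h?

water in feed = 2230×0.671 = 1496.3 kg/h.
After stage 1: water left = (1−0.370)×1496.3 = 942.69; stream total = 1676.4 kg/h.
After stage 2: water left = (1−0.516)×942.69 = 456.26; final concentrate = 1189.9 kg/h.

1190 kg/h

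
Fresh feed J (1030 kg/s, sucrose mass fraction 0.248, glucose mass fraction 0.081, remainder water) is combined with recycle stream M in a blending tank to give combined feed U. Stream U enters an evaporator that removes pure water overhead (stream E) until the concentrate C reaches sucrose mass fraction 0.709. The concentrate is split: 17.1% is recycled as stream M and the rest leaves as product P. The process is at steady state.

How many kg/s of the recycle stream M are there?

74.32 kg/s

Overall sucrose balance (none leaves overhead): sucrose in fresh feed = sucrose in product, i.e. 1030×0.248 = (1−0.171)·C·0.709.
C = 255.44/(0.709×0.829) = 434.6 kg/s.
Recycle M = 0.171×434.6 = 74.316 kg/s.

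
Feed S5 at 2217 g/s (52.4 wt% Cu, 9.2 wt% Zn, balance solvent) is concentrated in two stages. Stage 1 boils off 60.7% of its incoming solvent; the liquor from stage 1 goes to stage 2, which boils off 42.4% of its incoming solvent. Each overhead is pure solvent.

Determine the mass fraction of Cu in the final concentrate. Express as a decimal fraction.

0.745

solvent in feed = 2217×0.384 = 851.33 g/s.
After stage 1: solvent left = (1−0.607)×851.33 = 334.57; stream total = 1700.2 g/s.
After stage 2: solvent left = (1−0.424)×334.57 = 192.71; final concentrate = 1558.4 g/s.
Cu fraction = 1161.7/1558.4 = 0.745.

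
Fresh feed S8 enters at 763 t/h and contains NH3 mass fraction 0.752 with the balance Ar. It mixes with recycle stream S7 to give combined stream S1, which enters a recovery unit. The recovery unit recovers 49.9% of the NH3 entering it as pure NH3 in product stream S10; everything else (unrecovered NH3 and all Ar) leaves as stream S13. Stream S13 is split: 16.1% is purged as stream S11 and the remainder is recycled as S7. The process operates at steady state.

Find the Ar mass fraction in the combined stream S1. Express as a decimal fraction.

0.543

Ar enters only via S8 and leaves only via the purge: 763×0.248 = 0.161×(Ar in S13), and the recovery unit passes all Ar, so Ar in S1 = Ar in S13 = 1175.3 t/h.
NH3 in S1: m_A = 763×0.752 + (1−0.161)·(1−0.499)·m_A, so m_A = 573.78/0.5797 = 989.85 t/h.
S1 = 989.85 + 1175.3 = 2165.2 t/h.
Ar fraction in S1 = 1175.3/2165.2 = 0.543.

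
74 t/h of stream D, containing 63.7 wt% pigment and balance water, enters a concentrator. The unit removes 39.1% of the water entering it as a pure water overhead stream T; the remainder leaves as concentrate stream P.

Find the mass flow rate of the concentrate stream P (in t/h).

63.5 t/h

water entering = 74×0.363 = 26.862 t/h; overhead removed = 0.391×26.862 = 10.503 t/h.
Concentrate = 74 − 10.503 = 63.497 t/h.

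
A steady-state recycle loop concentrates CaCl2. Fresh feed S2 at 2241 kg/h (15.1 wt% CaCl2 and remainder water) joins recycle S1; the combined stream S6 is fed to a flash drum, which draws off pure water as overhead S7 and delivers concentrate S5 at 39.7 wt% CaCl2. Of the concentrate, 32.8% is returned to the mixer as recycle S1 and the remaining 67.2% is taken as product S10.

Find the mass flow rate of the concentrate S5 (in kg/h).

Overall CaCl2 balance (none leaves overhead): CaCl2 in fresh feed = CaCl2 in product, i.e. 2241×0.151 = (1−0.328)·S5·0.397.
S5 = 338.39/(0.397×0.672) = 1268.4 kg/h.

1268 kg/h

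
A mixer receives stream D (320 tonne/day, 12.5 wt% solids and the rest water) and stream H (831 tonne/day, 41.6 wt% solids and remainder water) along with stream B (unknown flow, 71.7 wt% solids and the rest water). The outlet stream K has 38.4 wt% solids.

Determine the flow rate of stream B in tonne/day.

Let B be the unknown flow. Total out = 1151 + B.
solids balance: 385.7 + 0.717·B = 0.384·(1151 + B)
(0.717 − 0.384)·B = 0.384×1151 − 385.7 = 56.288
B = 56.288 / 0.333 = 169.03 tonne/day

169 tonne/day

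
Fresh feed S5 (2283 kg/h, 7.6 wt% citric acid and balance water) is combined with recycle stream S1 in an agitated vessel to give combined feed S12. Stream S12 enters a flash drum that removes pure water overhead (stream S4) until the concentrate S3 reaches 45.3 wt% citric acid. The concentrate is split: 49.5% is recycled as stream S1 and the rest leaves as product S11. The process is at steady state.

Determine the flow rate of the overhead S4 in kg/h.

Overall citric acid balance (none leaves overhead): citric acid in fresh feed = citric acid in product, i.e. 2283×0.076 = (1−0.495)·S3·0.453.
S3 = 173.51/(0.453×0.505) = 758.46 kg/h.
Recycle S1 = 0.495×758.46 = 375.44 kg/h.
Combined feed S12 = 2283 + 375.44 = 2658.4 kg/h.
Overhead S4 = S12 − S3 = 2658.4 − 758.46 = 1900 kg/h.

1900 kg/h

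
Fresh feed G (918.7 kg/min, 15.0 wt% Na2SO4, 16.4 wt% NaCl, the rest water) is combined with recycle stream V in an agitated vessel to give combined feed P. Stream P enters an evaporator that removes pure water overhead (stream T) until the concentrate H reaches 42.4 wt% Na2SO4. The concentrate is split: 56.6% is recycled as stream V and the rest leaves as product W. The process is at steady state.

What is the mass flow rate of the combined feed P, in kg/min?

Overall Na2SO4 balance (none leaves overhead): Na2SO4 in fresh feed = Na2SO4 in product, i.e. 918.7×0.150 = (1−0.566)·H·0.424.
H = 137.81/(0.424×0.434) = 748.88 kg/min.
Recycle V = 0.566×748.88 = 423.86 kg/min.
Combined feed P = 918.7 + 423.86 = 1342.6 kg/min.

1343 kg/min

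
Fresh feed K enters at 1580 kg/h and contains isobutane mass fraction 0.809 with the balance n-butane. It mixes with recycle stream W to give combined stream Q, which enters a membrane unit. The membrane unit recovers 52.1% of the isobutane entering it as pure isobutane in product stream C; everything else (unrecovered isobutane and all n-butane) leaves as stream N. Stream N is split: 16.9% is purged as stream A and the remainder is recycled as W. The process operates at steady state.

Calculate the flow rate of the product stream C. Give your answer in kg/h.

1106 kg/h

isobutane in Q: m_A = 1580×0.809 + (1−0.169)·(1−0.521)·m_A, so m_A = 1278.2/0.6020 = 2123.5 kg/h.
Product C = 0.521×2123.5 = 1106.3 kg/h.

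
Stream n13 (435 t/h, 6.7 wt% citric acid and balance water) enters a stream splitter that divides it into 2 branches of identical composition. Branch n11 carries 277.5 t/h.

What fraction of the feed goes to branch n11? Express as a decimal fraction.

Fraction to n11 = 277.5/435 = 0.6379.

0.638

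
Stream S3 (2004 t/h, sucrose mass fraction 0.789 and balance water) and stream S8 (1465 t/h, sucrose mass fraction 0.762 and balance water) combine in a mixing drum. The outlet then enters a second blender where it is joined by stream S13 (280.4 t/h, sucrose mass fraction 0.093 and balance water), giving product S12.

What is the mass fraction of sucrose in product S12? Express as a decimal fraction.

0.726

Overall, product flow = 3749.4 t/h.
sucrose in = 2004×0.789 + 1465×0.762 + 280.4×0.093 = 2723.6 t/h.
sucrose fraction in S12 = 0.726.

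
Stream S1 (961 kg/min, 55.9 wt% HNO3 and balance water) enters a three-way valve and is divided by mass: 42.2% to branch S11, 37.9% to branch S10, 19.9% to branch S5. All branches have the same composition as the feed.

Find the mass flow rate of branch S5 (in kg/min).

Branch S5 flow = 0.199×961 = 191.24 kg/min.

191.2 kg/min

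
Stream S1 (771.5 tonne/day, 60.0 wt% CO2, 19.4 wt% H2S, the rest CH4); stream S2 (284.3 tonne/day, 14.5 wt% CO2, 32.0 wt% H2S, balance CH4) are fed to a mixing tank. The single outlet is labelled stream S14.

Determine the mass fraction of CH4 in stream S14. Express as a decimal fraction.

0.2946

Total flow out = 771.5 + 284.3 = 1055.8 tonne/day.
CH4 in = 771.5×0.206 + 284.3×0.535 = 311.03 tonne/day.
CH4 mass fraction in S14 = 311.03/1055.8 = 0.2946.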